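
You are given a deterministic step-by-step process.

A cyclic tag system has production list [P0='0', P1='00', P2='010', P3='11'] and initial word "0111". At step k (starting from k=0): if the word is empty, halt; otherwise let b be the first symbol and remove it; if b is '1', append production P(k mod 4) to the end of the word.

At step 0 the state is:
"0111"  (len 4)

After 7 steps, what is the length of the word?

4

step 0: "0111"  (len 4)
step 1: "111"  (len 3)
step 2: "1100"  (len 4)
step 3: "100010"  (len 6)
step 4: "0001011"  (len 7)
step 5: "001011"  (len 6)
step 6: "01011"  (len 5)
step 7: "1011"  (len 4)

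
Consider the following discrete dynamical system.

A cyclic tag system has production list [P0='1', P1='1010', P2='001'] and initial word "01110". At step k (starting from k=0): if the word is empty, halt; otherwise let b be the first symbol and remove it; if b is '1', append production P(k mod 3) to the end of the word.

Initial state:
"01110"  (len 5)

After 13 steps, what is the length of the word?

11

t=0: "01110"  (len 5)
t=1: "1110"  (len 4)
t=2: "1101010"  (len 7)
t=3: "101010001"  (len 9)
t=4: "010100011"  (len 9)
t=5: "10100011"  (len 8)
t=6: "0100011001"  (len 10)
t=7: "100011001"  (len 9)
t=8: "000110011010"  (len 12)
t=9: "00110011010"  (len 11)
t=10: "0110011010"  (len 10)
t=11: "110011010"  (len 9)
t=12: "10011010001"  (len 11)
t=13: "00110100011"  (len 11)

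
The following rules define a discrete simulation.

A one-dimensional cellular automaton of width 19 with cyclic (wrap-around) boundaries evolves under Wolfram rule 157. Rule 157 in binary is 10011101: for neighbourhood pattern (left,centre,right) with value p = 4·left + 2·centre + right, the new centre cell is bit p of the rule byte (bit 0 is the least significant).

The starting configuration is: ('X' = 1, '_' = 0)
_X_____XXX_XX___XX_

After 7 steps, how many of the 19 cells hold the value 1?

10

k=0  _X_____XXX_XX___XX_
k=1  _XXXXX_XX__X_XX_X_X
k=2  _XXXX__X_X_X_X__X_X
k=3  _XXX_X_X_X_X_XX_X_X
k=4  _XX__X_X_X_X_X__X_X
k=5  _X_X_X_X_X_X_XX_X_X
k=6  _X_X_X_X_X_X_X__X_X
k=7  _X_X_X_X_X_X_XX_X_X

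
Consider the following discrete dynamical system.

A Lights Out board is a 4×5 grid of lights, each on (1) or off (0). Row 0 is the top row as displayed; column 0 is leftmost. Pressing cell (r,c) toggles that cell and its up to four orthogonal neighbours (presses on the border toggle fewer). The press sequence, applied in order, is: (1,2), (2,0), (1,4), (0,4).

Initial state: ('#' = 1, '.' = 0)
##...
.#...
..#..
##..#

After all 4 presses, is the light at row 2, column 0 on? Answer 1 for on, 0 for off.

1

t=0: ##...
.#...
..#..
##..#
t=1: ###..
..##.
.....
##..#
t=2: ###..
#.##.
##...
.#..#
t=3: ###.#
#.#.#
##..#
.#..#
t=4: ####.
#.#..
##..#
.#..#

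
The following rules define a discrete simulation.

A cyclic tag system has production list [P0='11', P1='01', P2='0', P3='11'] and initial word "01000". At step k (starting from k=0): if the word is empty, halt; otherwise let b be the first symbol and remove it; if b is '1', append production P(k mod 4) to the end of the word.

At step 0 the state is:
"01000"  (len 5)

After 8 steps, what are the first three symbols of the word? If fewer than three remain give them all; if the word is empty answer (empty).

(empty)

gen 0: "01000"  (len 5)
gen 1: "1000"  (len 4)
gen 2: "00001"  (len 5)
gen 3: "0001"  (len 4)
gen 4: "001"  (len 3)
gen 5: "01"  (len 2)
gen 6: "1"  (len 1)
gen 7: "0"  (len 1)
gen 8: (halted — word empty)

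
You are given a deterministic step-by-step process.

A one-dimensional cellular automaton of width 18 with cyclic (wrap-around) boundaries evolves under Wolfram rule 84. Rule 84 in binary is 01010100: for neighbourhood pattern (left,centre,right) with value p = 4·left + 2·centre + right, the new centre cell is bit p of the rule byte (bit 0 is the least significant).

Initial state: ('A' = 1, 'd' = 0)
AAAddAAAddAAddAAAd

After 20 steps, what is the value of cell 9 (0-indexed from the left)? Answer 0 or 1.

1

t=0: AAAddAAAddAAddAAAd
t=1: ddAAdddAAddAAdddAd
t=2: dddAAdddAAddAAddAA
t=3: AdddAAdddAAddAAddA
t=4: AAdddAAdddAAddAAdd
t=5: dAAdddAAdddAAddAAd
t=6: ddAAdddAAdddAAddAA
t=7: AddAAdddAAdddAAddA
t=8: AAddAAdddAAdddAAdd
t=9: dAAddAAdddAAdddAAd
t=10: ddAAddAAdddAAdddAA
t=11: AddAAddAAdddAAdddA
t=12: AAddAAddAAdddAAddd
t=13: dAAddAAddAAdddAAdd
t=14: ddAAddAAddAAdddAAd
t=15: dddAAddAAddAAdddAA
t=16: AdddAAddAAddAAdddA
t=17: AAdddAAddAAddAAddd
t=18: dAAdddAAddAAddAAdd
t=19: ddAAdddAAddAAddAAd
t=20: dddAAdddAAddAAddAA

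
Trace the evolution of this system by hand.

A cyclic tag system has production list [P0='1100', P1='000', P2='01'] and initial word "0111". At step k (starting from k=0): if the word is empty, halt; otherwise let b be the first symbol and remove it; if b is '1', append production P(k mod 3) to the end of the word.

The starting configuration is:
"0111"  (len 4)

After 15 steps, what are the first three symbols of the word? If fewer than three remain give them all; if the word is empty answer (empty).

step 0: "0111"  (len 4)
step 1: "111"  (len 3)
step 2: "11000"  (len 5)
step 3: "100001"  (len 6)
step 4: "000011100"  (len 9)
step 5: "00011100"  (len 8)
step 6: "0011100"  (len 7)
step 7: "011100"  (len 6)
step 8: "11100"  (len 5)
step 9: "110001"  (len 6)
step 10: "100011100"  (len 9)
step 11: "00011100000"  (len 11)
step 12: "0011100000"  (len 10)
step 13: "011100000"  (len 9)
step 14: "11100000"  (len 8)
step 15: "110000001"  (len 9)

110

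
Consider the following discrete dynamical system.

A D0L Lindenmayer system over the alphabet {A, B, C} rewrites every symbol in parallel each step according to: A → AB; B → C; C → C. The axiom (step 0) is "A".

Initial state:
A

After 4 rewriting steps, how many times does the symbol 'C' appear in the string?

k=0  A
k=1  AB
k=2  ABC
k=3  ABCC
k=4  ABCCC

3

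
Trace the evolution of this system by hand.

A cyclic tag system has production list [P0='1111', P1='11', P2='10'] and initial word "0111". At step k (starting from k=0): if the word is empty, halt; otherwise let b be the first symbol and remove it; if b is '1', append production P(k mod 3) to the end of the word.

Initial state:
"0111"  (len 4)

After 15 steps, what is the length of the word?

0) "0111"  (len 4)
1) "111"  (len 3)
2) "1111"  (len 4)
3) "11110"  (len 5)
4) "11101111"  (len 8)
5) "110111111"  (len 9)
6) "1011111110"  (len 10)
7) "0111111101111"  (len 13)
8) "111111101111"  (len 12)
9) "1111110111110"  (len 13)
10) "1111101111101111"  (len 16)
11) "11110111110111111"  (len 17)
12) "111011111011111110"  (len 18)
13) "110111110111111101111"  (len 21)
14) "1011111011111110111111"  (len 22)
15) "01111101111111011111110"  (len 23)

23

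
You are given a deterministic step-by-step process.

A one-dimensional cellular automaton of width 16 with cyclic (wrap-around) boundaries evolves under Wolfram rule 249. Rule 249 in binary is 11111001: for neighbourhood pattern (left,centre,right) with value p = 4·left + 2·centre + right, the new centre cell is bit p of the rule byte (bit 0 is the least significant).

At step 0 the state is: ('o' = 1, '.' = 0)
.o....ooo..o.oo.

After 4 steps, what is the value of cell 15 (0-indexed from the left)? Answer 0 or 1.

0) .o....ooo..o.oo.
1) ..ooo.oooo..oooo
2) o.ooooooooo.oooo
3) oooooooooooooooo
4) oooooooooooooooo

1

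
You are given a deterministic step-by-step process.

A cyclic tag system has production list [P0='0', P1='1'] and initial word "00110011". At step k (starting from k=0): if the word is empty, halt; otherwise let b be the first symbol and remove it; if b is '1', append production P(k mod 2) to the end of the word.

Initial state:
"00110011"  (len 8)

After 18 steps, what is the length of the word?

[0] "00110011"  (len 8)
[1] "0110011"  (len 7)
[2] "110011"  (len 6)
[3] "100110"  (len 6)
[4] "001101"  (len 6)
[5] "01101"  (len 5)
[6] "1101"  (len 4)
[7] "1010"  (len 4)
[8] "0101"  (len 4)
[9] "101"  (len 3)
[10] "011"  (len 3)
[11] "11"  (len 2)
[12] "11"  (len 2)
[13] "10"  (len 2)
[14] "01"  (len 2)
[15] "1"  (len 1)
[16] "1"  (len 1)
[17] "0"  (len 1)
[18] (halted — word empty)

0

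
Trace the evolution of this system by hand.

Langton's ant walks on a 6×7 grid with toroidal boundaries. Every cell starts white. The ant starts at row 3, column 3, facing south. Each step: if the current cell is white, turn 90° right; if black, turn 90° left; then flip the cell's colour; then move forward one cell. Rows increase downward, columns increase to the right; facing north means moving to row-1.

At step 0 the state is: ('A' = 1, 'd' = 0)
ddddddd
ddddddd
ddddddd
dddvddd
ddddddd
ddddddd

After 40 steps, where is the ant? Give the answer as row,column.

step 0: ddddddd
ddddddd
ddddddd
dddvddd
ddddddd
ddddddd
step 1: ddddddd
ddddddd
ddddddd
dd<Addd
ddddddd
ddddddd
step 2: ddddddd
ddddddd
dd^dddd
ddAAddd
ddddddd
ddddddd
step 3: ddddddd
ddddddd
ddA>ddd
ddAAddd
ddddddd
ddddddd
step 4: ddddddd
ddddddd
ddAAddd
ddAvddd
ddddddd
ddddddd
step 5: ddddddd
ddddddd
ddAAddd
ddAd>dd
ddddddd
ddddddd
step 6: ddddddd
ddddddd
ddAAddd
ddAdAdd
ddddvdd
ddddddd
step 7: ddddddd
ddddddd
ddAAddd
ddAdAdd
ddd<Add
ddddddd
step 8: ddddddd
ddddddd
ddAAddd
ddA^Add
dddAAdd
ddddddd
step 9: ddddddd
ddddddd
ddAAddd
ddAA>dd
dddAAdd
ddddddd
step 10: ddddddd
ddddddd
ddAA^dd
ddAAddd
dddAAdd
ddddddd
step 11: ddddddd
ddddddd
ddAAA>d
ddAAddd
dddAAdd
ddddddd
step 12: ddddddd
ddddddd
ddAAAAd
ddAAdvd
dddAAdd
ddddddd
step 13: ddddddd
ddddddd
ddAAAAd
ddAA<Ad
dddAAdd
ddddddd
step 14: ddddddd
ddddddd
ddAA^Ad
ddAAAAd
dddAAdd
ddddddd
step 15: ddddddd
ddddddd
ddA<dAd
ddAAAAd
dddAAdd
ddddddd
step 16: ddddddd
ddddddd
ddAddAd
ddAvAAd
dddAAdd
ddddddd
step 17: ddddddd
ddddddd
ddAddAd
ddAd>Ad
dddAAdd
ddddddd
step 18: ddddddd
ddddddd
ddAd^Ad
ddAddAd
dddAAdd
ddddddd
step 19: ddddddd
ddddddd
ddAdA>d
ddAddAd
dddAAdd
ddddddd
step 20: ddddddd
ddddd^d
ddAdAdd
ddAddAd
dddAAdd
ddddddd
step 21: ddddddd
dddddA>
ddAdAdd
ddAddAd
dddAAdd
ddddddd
step 22: ddddddd
dddddAA
ddAdAdv
ddAddAd
dddAAdd
ddddddd
step 23: ddddddd
dddddAA
ddAdA<A
ddAddAd
dddAAdd
ddddddd
step 24: ddddddd
ddddd^A
ddAdAAA
ddAddAd
dddAAdd
ddddddd
step 25: ddddddd
dddd<dA
ddAdAAA
ddAddAd
dddAAdd
ddddddd
step 26: dddd^dd
ddddAdA
ddAdAAA
ddAddAd
dddAAdd
ddddddd
step 27: ddddA>d
ddddAdA
ddAdAAA
ddAddAd
dddAAdd
ddddddd
step 28: ddddAAd
ddddAvA
ddAdAAA
ddAddAd
dddAAdd
ddddddd
step 29: ddddAAd
dddd<AA
ddAdAAA
ddAddAd
dddAAdd
ddddddd
step 30: ddddAAd
dddddAA
ddAdvAA
ddAddAd
dddAAdd
ddddddd
step 31: ddddAAd
dddddAA
ddAdd>A
ddAddAd
dddAAdd
ddddddd
step 32: ddddAAd
ddddd^A
ddAdddA
ddAddAd
dddAAdd
ddddddd
step 33: ddddAAd
dddd<dA
ddAdddA
ddAddAd
dddAAdd
ddddddd
step 34: dddd^Ad
ddddAdA
ddAdddA
ddAddAd
dddAAdd
ddddddd
step 35: ddd<dAd
ddddAdA
ddAdddA
ddAddAd
dddAAdd
ddddddd
step 36: dddAdAd
ddddAdA
ddAdddA
ddAddAd
dddAAdd
ddd^ddd
step 37: dddAdAd
ddddAdA
ddAdddA
ddAddAd
dddAAdd
dddA>dd
step 38: dddAvAd
ddddAdA
ddAdddA
ddAddAd
dddAAdd
dddAAdd
step 39: ddd<AAd
ddddAdA
ddAdddA
ddAddAd
dddAAdd
dddAAdd
step 40: ddddAAd
dddvAdA
ddAdddA
ddAddAd
dddAAdd
dddAAdd

1,3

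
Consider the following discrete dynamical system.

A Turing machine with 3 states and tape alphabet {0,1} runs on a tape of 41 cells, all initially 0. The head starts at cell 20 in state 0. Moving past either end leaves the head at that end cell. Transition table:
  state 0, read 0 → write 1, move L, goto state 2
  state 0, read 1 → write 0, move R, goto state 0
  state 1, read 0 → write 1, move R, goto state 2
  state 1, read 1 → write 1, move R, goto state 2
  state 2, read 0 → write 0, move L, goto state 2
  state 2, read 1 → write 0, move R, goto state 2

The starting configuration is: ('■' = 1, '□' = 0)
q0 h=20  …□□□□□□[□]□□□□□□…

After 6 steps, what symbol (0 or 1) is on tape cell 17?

0

t=0: q0 h=20  …□□□□□□[□]□□□□□□…
t=1: q2 h=19  …□□□□□□[□]■□□□□□…
t=2: q2 h=18  …□□□□□□[□]□■□□□□…
t=3: q2 h=17  …□□□□□□[□]□□■□□□…
t=4: q2 h=16  …□□□□□□[□]□□□■□□…
t=5: q2 h=15  …□□□□□□[□]□□□□■□…
t=6: q2 h=14  …□□□□□□[□]□□□□□■…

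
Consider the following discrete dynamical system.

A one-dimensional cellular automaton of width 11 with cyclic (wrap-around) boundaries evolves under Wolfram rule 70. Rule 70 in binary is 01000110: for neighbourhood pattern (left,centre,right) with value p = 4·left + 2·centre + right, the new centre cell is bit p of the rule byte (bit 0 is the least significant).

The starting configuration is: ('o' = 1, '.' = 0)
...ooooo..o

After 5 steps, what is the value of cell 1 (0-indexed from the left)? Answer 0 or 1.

0

t=0: ...ooooo..o
t=1: ..o....o.oo
t=2: .oo...oo..o
t=3: ..o..o.o.oo
t=4: .oo.oo.o..o
t=5: ..o..o.o.oo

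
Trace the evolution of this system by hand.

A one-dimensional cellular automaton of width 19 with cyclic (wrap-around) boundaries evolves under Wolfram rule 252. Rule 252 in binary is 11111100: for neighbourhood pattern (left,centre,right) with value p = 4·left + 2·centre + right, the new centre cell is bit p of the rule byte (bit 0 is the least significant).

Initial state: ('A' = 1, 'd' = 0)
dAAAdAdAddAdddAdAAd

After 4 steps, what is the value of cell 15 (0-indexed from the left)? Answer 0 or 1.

0) dAAAdAdAddAdddAdAAd
1) dAAAAAAAAdAAddAAAAA
2) AAAAAAAAAAAAAdAAAAA
3) AAAAAAAAAAAAAAAAAAA
4) AAAAAAAAAAAAAAAAAAA

1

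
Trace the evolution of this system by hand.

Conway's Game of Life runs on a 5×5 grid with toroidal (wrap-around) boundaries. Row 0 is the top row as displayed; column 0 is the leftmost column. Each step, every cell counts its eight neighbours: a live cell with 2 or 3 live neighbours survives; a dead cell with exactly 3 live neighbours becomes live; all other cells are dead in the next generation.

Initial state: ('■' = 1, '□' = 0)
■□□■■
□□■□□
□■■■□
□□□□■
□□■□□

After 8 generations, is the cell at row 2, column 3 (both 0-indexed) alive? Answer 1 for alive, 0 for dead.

1

[0] ■□□■■
□□■□□
□■■■□
□□□□■
□□■□□
[1] □■■■■
■□□□□
□■■■□
□■□□□
■□□□□
[2] □■■■■
■□□□□
■■■□□
■■□□□
■□□■■
[3] □■■□□
□□□□□
□□■□■
□□□■□
□□□□□
[4] □□□□□
□■■■□
□□□■□
□□□■□
□□■□□
[5] □■□■□
□□■■□
□□□■■
□□■■□
□□□□□
[6] □□□■□
□□□□□
□□□□■
□□■■■
□□□■□
[7] □□□□□
□□□□□
□□□□■
□□■□■
□□□□□
[8] □□□□□
□□□□□
□□□■□
□□□■□
□□□□□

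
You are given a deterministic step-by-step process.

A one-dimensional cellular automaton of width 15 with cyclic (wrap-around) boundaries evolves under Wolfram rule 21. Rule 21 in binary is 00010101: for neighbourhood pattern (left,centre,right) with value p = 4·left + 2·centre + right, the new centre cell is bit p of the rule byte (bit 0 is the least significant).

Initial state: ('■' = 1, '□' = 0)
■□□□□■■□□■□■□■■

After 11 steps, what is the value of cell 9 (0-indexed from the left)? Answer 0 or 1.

0

step 0: ■□□□□■■□□■□■□■■
step 1: □■■■□□□■□■□■□□□
step 2: □□□□■■□■□■□■■■■
step 3: ■■■□□□□■□■□□□□□
step 4: □□□■■■□■□■■■■■□
step 5: ■■□□□□□■□□□□□□■
step 6: □□■■■■□■■■■■■□□
step 7: ■□□□□□□□□□□□□■■
step 8: □■■■■■■■■■■■□□□
step 9: □□□□□□□□□□□□■■■
step 10: ■■■■■■■■■■■□□□□
step 11: □□□□□□□□□□□■■■□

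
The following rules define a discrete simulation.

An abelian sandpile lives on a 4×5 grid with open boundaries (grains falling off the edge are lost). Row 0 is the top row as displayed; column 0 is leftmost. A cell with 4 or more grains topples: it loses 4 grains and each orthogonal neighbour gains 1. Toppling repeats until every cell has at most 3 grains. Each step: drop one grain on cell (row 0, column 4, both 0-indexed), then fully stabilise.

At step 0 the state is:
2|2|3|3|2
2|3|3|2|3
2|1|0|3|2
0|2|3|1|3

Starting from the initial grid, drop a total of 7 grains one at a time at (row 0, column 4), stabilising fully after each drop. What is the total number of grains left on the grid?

38

0) 2|2|3|3|2
2|3|3|2|3
2|1|0|3|2
0|2|3|1|3
1) 2|2|3|3|3
2|3|3|2|3
2|1|0|3|2
0|2|3|1|3
2) 3|0|2|2|2
3|1|2|2|2
2|2|2|1|1
0|2|3|3|0
3) 3|0|2|2|3
3|1|2|2|2
2|2|2|1|1
0|2|3|3|0
4) 3|0|2|3|0
3|1|2|2|3
2|2|2|1|1
0|2|3|3|0
5) 3|0|2|3|1
3|1|2|2|3
2|2|2|1|1
0|2|3|3|0
6) 3|0|2|3|2
3|1|2|2|3
2|2|2|1|1
0|2|3|3|0
7) 3|0|2|3|3
3|1|2|2|3
2|2|2|1|1
0|2|3|3|0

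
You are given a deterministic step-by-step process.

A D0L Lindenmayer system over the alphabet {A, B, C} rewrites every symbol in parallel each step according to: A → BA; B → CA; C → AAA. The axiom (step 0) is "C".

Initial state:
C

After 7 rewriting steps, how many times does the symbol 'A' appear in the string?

k=0  C
k=1  AAA
k=2  BABABA
k=3  CABACABACABA
k=4  AAABACABAAAABACABAAAABACABA
k=5  BABABACABAAAABACABABABABACABAAAABACABABABABACABAAAABACABA
k=6  CABACABACABAAAABACABABABABACABAAAABACABACABACABACABAAAABACABABABABACABAAAABACABACABACABACABAAAABACABABABABACABAAAABACABA
k=7  AAABACABAAAABACABAAAABACABABABABACABAAAABACABACABACABACABA…ABABACABAAAABACABACABACABACABAAAABACABABABABACABAAAABACABA  (len 258)

156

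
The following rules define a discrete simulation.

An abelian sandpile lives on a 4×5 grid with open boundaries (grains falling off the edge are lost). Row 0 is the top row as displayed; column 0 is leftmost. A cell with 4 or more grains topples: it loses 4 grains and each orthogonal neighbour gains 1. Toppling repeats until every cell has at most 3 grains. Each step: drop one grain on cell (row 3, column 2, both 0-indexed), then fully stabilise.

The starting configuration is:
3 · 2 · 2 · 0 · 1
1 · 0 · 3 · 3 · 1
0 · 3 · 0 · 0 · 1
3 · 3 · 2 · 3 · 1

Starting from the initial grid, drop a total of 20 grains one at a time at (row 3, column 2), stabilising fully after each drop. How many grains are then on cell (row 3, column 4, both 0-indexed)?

k=0  3 · 2 · 2 · 0 · 1
1 · 0 · 3 · 3 · 1
0 · 3 · 0 · 0 · 1
3 · 3 · 2 · 3 · 1
k=1  3 · 2 · 2 · 0 · 1
1 · 0 · 3 · 3 · 1
0 · 3 · 0 · 0 · 1
3 · 3 · 3 · 3 · 1
k=2  3 · 2 · 2 · 0 · 1
1 · 1 · 3 · 3 · 1
2 · 0 · 2 · 1 · 1
0 · 2 · 2 · 0 · 2
k=3  3 · 2 · 2 · 0 · 1
1 · 1 · 3 · 3 · 1
2 · 0 · 2 · 1 · 1
0 · 2 · 3 · 0 · 2
k=4  3 · 2 · 2 · 0 · 1
1 · 1 · 3 · 3 · 1
2 · 0 · 3 · 1 · 1
0 · 3 · 0 · 1 · 2
k=5  3 · 2 · 2 · 0 · 1
1 · 1 · 3 · 3 · 1
2 · 0 · 3 · 1 · 1
0 · 3 · 1 · 1 · 2
k=6  3 · 2 · 2 · 0 · 1
1 · 1 · 3 · 3 · 1
2 · 0 · 3 · 1 · 1
0 · 3 · 2 · 1 · 2
k=7  3 · 2 · 2 · 0 · 1
1 · 1 · 3 · 3 · 1
2 · 0 · 3 · 1 · 1
0 · 3 · 3 · 1 · 2
k=8  3 · 2 · 3 · 1 · 1
1 · 2 · 1 · 0 · 2
2 · 2 · 1 · 3 · 1
1 · 0 · 2 · 2 · 2
k=9  3 · 2 · 3 · 1 · 1
1 · 2 · 1 · 0 · 2
2 · 2 · 1 · 3 · 1
1 · 0 · 3 · 2 · 2
k=10  3 · 2 · 3 · 1 · 1
1 · 2 · 1 · 0 · 2
2 · 2 · 2 · 3 · 1
1 · 1 · 0 · 3 · 2
k=11  3 · 2 · 3 · 1 · 1
1 · 2 · 1 · 0 · 2
2 · 2 · 2 · 3 · 1
1 · 1 · 1 · 3 · 2
k=12  3 · 2 · 3 · 1 · 1
1 · 2 · 1 · 0 · 2
2 · 2 · 2 · 3 · 1
1 · 1 · 2 · 3 · 2
k=13  3 · 2 · 3 · 1 · 1
1 · 2 · 1 · 0 · 2
2 · 2 · 2 · 3 · 1
1 · 1 · 3 · 3 · 2
k=14  3 · 2 · 3 · 1 · 1
1 · 2 · 2 · 1 · 2
2 · 3 · 0 · 1 · 2
1 · 2 · 2 · 1 · 3
k=15  3 · 2 · 3 · 1 · 1
1 · 2 · 2 · 1 · 2
2 · 3 · 0 · 1 · 2
1 · 2 · 3 · 1 · 3
k=16  3 · 2 · 3 · 1 · 1
1 · 2 · 2 · 1 · 2
2 · 3 · 1 · 1 · 2
1 · 3 · 0 · 2 · 3
k=17  3 · 2 · 3 · 1 · 1
1 · 2 · 2 · 1 · 2
2 · 3 · 1 · 1 · 2
1 · 3 · 1 · 2 · 3
k=18  3 · 2 · 3 · 1 · 1
1 · 2 · 2 · 1 · 2
2 · 3 · 1 · 1 · 2
1 · 3 · 2 · 2 · 3
k=19  3 · 2 · 3 · 1 · 1
1 · 2 · 2 · 1 · 2
2 · 3 · 1 · 1 · 2
1 · 3 · 3 · 2 · 3
k=20  3 · 2 · 3 · 1 · 1
1 · 3 · 2 · 1 · 2
3 · 0 · 3 · 1 · 2
2 · 1 · 1 · 3 · 3

3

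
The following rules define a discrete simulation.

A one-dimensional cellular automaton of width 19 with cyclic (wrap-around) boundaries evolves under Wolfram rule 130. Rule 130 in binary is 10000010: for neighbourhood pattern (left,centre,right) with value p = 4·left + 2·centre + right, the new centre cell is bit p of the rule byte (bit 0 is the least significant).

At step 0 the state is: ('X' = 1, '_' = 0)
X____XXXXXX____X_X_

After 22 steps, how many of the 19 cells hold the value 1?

3

k=0  X____XXXXXX____X_X_
k=1  ____X_XXXX____X____
k=2  ___X___XX____X_____
k=3  __X___X_____X______
k=4  _X___X_____X_______
k=5  X___X_____X________
k=6  ___X_____X________X
k=7  __X_____X________X_
k=8  _X_____X________X__
k=9  X_____X________X___
k=10  _____X________X___X
k=11  ____X________X___X_
k=12  ___X________X___X__
k=13  __X________X___X___
k=14  _X________X___X____
k=15  X________X___X_____
k=16  ________X___X_____X
k=17  _______X___X_____X_
k=18  ______X___X_____X__
k=19  _____X___X_____X___
k=20  ____X___X_____X____
k=21  ___X___X_____X_____
k=22  __X___X_____X______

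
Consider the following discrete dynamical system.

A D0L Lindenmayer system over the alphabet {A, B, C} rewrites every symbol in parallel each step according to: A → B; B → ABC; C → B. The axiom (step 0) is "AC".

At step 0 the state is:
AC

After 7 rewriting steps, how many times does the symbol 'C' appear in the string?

42

[0] AC
[1] BB
[2] ABCABC
[3] BABCBBABCB
[4] ABCBABCBABCABCBABCBABC
[5] BABCBABCBABCBABCBABCBBABCBABCBABCBABCBABCB
[6] ABCBABCBABCBABCBABCBABCBABCBABCBABCBABCBABCABCBABCBABCBABCBABCBABCBABCBABCBABCBABCBABC
[7] BABCBABCBABCBABCBABCBABCBABCBABCBABCBABCBABCBABCBABCBABCBA…CBABCBABCBABCBABCBABCBABCBABCBABCBABCBABCBABCBABCBABCBABCB  (len 170)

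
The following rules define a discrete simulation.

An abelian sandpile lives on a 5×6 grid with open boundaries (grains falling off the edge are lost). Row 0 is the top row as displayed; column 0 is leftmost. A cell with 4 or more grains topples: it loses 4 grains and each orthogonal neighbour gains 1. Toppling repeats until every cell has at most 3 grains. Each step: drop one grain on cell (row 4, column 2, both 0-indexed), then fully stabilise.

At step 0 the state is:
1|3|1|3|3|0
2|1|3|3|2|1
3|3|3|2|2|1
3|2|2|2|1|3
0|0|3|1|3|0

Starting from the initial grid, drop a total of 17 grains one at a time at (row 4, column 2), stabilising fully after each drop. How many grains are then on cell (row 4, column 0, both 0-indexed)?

3

t=0: 1|3|1|3|3|0
2|1|3|3|2|1
3|3|3|2|2|1
3|2|2|2|1|3
0|0|3|1|3|0
t=1: 1|3|1|3|3|0
2|1|3|3|2|1
3|3|3|2|2|1
3|2|3|2|1|3
0|1|0|2|3|0
t=2: 1|3|1|3|3|0
2|1|3|3|2|1
3|3|3|2|2|1
3|2|3|2|1|3
0|1|1|2|3|0
t=3: 1|3|1|3|3|0
2|1|3|3|2|1
3|3|3|2|2|1
3|2|3|2|1|3
0|1|2|2|3|0
t=4: 1|3|1|3|3|0
2|1|3|3|2|1
3|3|3|2|2|1
3|2|3|2|1|3
0|1|3|2|3|0
t=5: 1|3|3|1|1|1
3|3|1|3|1|2
1|2|3|2|1|3
1|1|3|2|1|0
1|3|2|1|1|2
t=6: 1|3|3|1|1|1
3|3|1|3|1|2
1|2|3|2|1|3
1|1|3|2|1|0
1|3|3|1|1|2
t=7: 1|3|3|1|1|1
3|3|2|3|1|2
1|3|0|3|1|3
1|3|1|3|1|0
2|0|2|2|1|2
t=8: 1|3|3|1|1|1
3|3|2|3|1|2
1|3|0|3|1|3
1|3|1|3|1|0
2|0|3|2|1|2
t=9: 1|3|3|1|1|1
3|3|2|3|1|2
1|3|0|3|1|3
1|3|2|3|1|0
2|1|0|3|1|2
t=10: 1|3|3|1|1|1
3|3|2|3|1|2
1|3|0|3|1|3
1|3|2|3|1|0
2|1|1|3|1|2
t=11: 1|3|3|1|1|1
3|3|2|3|1|2
1|3|0|3|1|3
1|3|2|3|1|0
2|1|2|3|1|2
t=12: 1|3|3|1|1|1
3|3|2|3|1|2
1|3|0|3|1|3
1|3|2|3|1|0
2|1|3|3|1|2
t=13: 3|1|1|3|1|1
0|3|2|1|2|2
3|2|0|2|2|3
2|1|2|2|2|0
2|3|2|1|2|2
t=14: 3|1|1|3|1|1
0|3|2|1|2|2
3|2|0|2|2|3
2|1|2|2|2|0
2|3|3|1|2|2
t=15: 3|1|1|3|1|1
0|3|2|1|2|2
3|2|0|2|2|3
2|2|3|2|2|0
3|0|1|2|2|2
t=16: 3|1|1|3|1|1
0|3|2|1|2|2
3|2|0|2|2|3
2|2|3|2|2|0
3|0|2|2|2|2
t=17: 3|1|1|3|1|1
0|3|2|1|2|2
3|2|0|2|2|3
2|2|3|2|2|0
3|0|3|2|2|2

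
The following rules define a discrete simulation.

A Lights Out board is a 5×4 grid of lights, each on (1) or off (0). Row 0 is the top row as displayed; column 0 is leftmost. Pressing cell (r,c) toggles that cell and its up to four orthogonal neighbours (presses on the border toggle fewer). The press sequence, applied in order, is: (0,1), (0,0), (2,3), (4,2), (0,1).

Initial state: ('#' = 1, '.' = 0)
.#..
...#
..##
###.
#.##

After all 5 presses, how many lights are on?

7

[0] .#..
...#
..##
###.
#.##
[1] #.#.
.#.#
..##
###.
#.##
[2] .##.
##.#
..##
###.
#.##
[3] .##.
##..
....
####
#.##
[4] .##.
##..
....
##.#
##..
[5] #...
#...
....
##.#
##..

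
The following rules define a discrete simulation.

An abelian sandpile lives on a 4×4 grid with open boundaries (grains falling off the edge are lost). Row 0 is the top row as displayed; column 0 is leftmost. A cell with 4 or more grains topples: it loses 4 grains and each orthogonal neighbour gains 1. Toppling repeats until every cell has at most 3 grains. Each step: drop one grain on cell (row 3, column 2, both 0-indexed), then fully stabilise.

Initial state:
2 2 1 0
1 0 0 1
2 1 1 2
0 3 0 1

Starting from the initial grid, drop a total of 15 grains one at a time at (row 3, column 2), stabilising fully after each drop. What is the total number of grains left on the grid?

[0] 2 2 1 0
1 0 0 1
2 1 1 2
0 3 0 1
[1] 2 2 1 0
1 0 0 1
2 1 1 2
0 3 1 1
[2] 2 2 1 0
1 0 0 1
2 1 1 2
0 3 2 1
[3] 2 2 1 0
1 0 0 1
2 1 1 2
0 3 3 1
[4] 2 2 1 0
1 0 0 1
2 2 2 2
1 0 1 2
[5] 2 2 1 0
1 0 0 1
2 2 2 2
1 0 2 2
[6] 2 2 1 0
1 0 0 1
2 2 2 2
1 0 3 2
[7] 2 2 1 0
1 0 0 1
2 2 3 2
1 1 0 3
[8] 2 2 1 0
1 0 0 1
2 2 3 2
1 1 1 3
[9] 2 2 1 0
1 0 0 1
2 2 3 2
1 1 2 3
[10] 2 2 1 0
1 0 0 1
2 2 3 2
1 1 3 3
[11] 2 2 1 0
1 0 1 2
2 3 1 0
1 2 2 1
[12] 2 2 1 0
1 0 1 2
2 3 1 0
1 2 3 1
[13] 2 2 1 0
1 0 1 2
2 3 2 0
1 3 0 2
[14] 2 2 1 0
1 0 1 2
2 3 2 0
1 3 1 2
[15] 2 2 1 0
1 0 1 2
2 3 2 0
1 3 2 2

24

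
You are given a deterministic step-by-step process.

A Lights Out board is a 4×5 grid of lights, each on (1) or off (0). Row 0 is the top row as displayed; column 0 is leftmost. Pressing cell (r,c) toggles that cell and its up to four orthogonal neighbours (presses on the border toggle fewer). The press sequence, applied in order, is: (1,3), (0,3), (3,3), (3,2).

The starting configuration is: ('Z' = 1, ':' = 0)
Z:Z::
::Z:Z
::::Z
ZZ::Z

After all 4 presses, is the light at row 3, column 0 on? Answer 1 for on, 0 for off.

gen 0: Z:Z::
::Z:Z
::::Z
ZZ::Z
gen 1: Z:ZZ:
:::Z:
:::ZZ
ZZ::Z
gen 2: Z:::Z
:::::
:::ZZ
ZZ::Z
gen 3: Z:::Z
:::::
::::Z
ZZZZ:
gen 4: Z:::Z
:::::
::Z:Z
Z::::

1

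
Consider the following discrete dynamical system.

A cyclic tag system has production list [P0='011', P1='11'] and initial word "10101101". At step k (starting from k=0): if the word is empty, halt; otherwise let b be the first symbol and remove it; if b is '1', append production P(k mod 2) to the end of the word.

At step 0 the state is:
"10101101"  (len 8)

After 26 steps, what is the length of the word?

step 0: "10101101"  (len 8)
step 1: "0101101011"  (len 10)
step 2: "101101011"  (len 9)
step 3: "01101011011"  (len 11)
step 4: "1101011011"  (len 10)
step 5: "101011011011"  (len 12)
step 6: "0101101101111"  (len 13)
step 7: "101101101111"  (len 12)
step 8: "0110110111111"  (len 13)
step 9: "110110111111"  (len 12)
step 10: "1011011111111"  (len 13)
step 11: "011011111111011"  (len 15)
step 12: "11011111111011"  (len 14)
step 13: "1011111111011011"  (len 16)
step 14: "01111111101101111"  (len 17)
step 15: "1111111101101111"  (len 16)
step 16: "11111110110111111"  (len 17)
step 17: "1111110110111111011"  (len 19)
step 18: "11111011011111101111"  (len 20)
step 19: "1111011011111101111011"  (len 22)
step 20: "11101101111110111101111"  (len 23)
step 21: "1101101111110111101111011"  (len 25)
step 22: "10110111111011110111101111"  (len 26)
step 23: "0110111111011110111101111011"  (len 28)
step 24: "110111111011110111101111011"  (len 27)
step 25: "10111111011110111101111011011"  (len 29)
step 26: "011111101111011110111101101111"  (len 30)

30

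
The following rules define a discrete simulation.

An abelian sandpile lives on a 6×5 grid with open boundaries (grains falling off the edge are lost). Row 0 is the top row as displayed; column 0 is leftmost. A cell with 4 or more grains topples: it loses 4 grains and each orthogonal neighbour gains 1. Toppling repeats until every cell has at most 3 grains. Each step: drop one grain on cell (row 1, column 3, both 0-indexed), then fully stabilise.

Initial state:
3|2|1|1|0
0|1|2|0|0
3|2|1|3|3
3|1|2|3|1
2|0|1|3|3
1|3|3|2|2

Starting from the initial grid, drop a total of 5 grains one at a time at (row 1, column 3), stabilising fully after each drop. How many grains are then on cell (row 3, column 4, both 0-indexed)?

0

k=0  3|2|1|1|0
0|1|2|0|0
3|2|1|3|3
3|1|2|3|1
2|0|1|3|3
1|3|3|2|2
k=1  3|2|1|1|0
0|1|2|1|0
3|2|1|3|3
3|1|2|3|1
2|0|1|3|3
1|3|3|2|2
k=2  3|2|1|1|0
0|1|2|2|0
3|2|1|3|3
3|1|2|3|1
2|0|1|3|3
1|3|3|2|2
k=3  3|2|1|1|0
0|1|2|3|0
3|2|1|3|3
3|1|2|3|1
2|0|1|3|3
1|3|3|2|2
k=4  3|2|1|2|0
0|1|3|1|2
3|2|2|2|1
3|1|3|2|0
2|0|2|1|1
1|3|3|3|3
k=5  3|2|1|2|0
0|1|3|2|2
3|2|2|2|1
3|1|3|2|0
2|0|2|1|1
1|3|3|3|3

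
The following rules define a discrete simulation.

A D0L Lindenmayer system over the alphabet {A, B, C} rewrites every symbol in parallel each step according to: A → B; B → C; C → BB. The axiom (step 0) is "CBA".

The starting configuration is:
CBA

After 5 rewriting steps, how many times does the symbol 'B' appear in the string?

12

t=0: CBA
t=1: BBCB
t=2: CCBBC
t=3: BBBBCCBB
t=4: CCCCBBBBCC
t=5: BBBBBBBBCCCCBBBB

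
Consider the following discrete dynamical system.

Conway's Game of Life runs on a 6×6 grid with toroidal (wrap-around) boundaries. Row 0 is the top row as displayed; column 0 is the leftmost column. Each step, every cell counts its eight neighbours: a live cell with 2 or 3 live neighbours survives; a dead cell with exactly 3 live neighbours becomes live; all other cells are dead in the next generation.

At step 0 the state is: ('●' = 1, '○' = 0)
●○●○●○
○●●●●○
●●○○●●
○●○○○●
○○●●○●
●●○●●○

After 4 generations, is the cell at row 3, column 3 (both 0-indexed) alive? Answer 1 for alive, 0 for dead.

0

k=0  ●○●○●○
○●●●●○
●●○○●●
○●○○○●
○○●●○●
●●○●●○
k=1  ●○○○○○
○○○○○○
○○○○○○
○●○●○○
○○○●○●
●○○○○○
k=2  ○○○○○○
○○○○○○
○○○○○○
○○●○●○
●○●○●○
●○○○○●
k=3  ○○○○○○
○○○○○○
○○○○○○
○●○○○●
●○○○●○
●●○○○●
k=4  ●○○○○○
○○○○○○
○○○○○○
●○○○○●
○○○○●○
●●○○○●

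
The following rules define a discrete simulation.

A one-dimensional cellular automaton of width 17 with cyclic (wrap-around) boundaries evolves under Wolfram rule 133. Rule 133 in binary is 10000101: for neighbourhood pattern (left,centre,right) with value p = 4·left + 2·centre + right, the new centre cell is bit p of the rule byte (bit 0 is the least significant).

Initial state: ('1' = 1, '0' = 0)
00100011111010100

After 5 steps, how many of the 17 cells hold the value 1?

9

[0] 00100011111010100
[1] 10101001110010101
[2] 00101000100010100
[3] 10101010101010101
[4] 00101010101010100
[5] 10101010101010101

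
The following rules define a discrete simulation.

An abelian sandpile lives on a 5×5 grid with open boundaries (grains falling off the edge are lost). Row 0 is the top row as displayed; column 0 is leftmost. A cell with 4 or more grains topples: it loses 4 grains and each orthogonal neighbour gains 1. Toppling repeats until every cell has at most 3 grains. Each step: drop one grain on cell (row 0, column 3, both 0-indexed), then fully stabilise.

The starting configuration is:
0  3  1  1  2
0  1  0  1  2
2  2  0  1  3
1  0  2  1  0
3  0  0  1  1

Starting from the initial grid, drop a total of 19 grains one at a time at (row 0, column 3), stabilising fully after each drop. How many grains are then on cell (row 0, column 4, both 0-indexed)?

gen 0: 0  3  1  1  2
0  1  0  1  2
2  2  0  1  3
1  0  2  1  0
3  0  0  1  1
gen 1: 0  3  1  2  2
0  1  0  1  2
2  2  0  1  3
1  0  2  1  0
3  0  0  1  1
gen 2: 0  3  1  3  2
0  1  0  1  2
2  2  0  1  3
1  0  2  1  0
3  0  0  1  1
gen 3: 0  3  2  0  3
0  1  0  2  2
2  2  0  1  3
1  0  2  1  0
3  0  0  1  1
gen 4: 0  3  2  1  3
0  1  0  2  2
2  2  0  1  3
1  0  2  1  0
3  0  0  1  1
gen 5: 0  3  2  2  3
0  1  0  2  2
2  2  0  1  3
1  0  2  1  0
3  0  0  1  1
gen 6: 0  3  2  3  3
0  1  0  2  2
2  2  0  1  3
1  0  2  1  0
3  0  0  1  1
gen 7: 0  3  3  1  0
0  1  0  3  3
2  2  0  1  3
1  0  2  1  0
3  0  0  1  1
gen 8: 0  3  3  2  0
0  1  0  3  3
2  2  0  1  3
1  0  2  1  0
3  0  0  1  1
gen 9: 0  3  3  3  0
0  1  0  3  3
2  2  0  1  3
1  0  2  1  0
3  0  0  1  1
gen 10: 1  0  1  2  2
0  2  2  1  1
2  2  0  3  0
1  0  2  1  1
3  0  0  1  1
gen 11: 1  0  1  3  2
0  2  2  1  1
2  2  0  3  0
1  0  2  1  1
3  0  0  1  1
gen 12: 1  0  2  0  3
0  2  2  2  1
2  2  0  3  0
1  0  2  1  1
3  0  0  1  1
gen 13: 1  0  2  1  3
0  2  2  2  1
2  2  0  3  0
1  0  2  1  1
3  0  0  1  1
gen 14: 1  0  2  2  3
0  2  2  2  1
2  2  0  3  0
1  0  2  1  1
3  0  0  1  1
gen 15: 1  0  2  3  3
0  2  2  2  1
2  2  0  3  0
1  0  2  1  1
3  0  0  1  1
gen 16: 1  0  3  1  0
0  2  2  3  2
2  2  0  3  0
1  0  2  1  1
3  0  0  1  1
gen 17: 1  0  3  2  0
0  2  2  3  2
2  2  0  3  0
1  0  2  1  1
3  0  0  1  1
gen 18: 1  0  3  3  0
0  2  2  3  2
2  2  0  3  0
1  0  2  1  1
3  0  0  1  1
gen 19: 1  1  1  2  1
0  3  0  2  3
2  2  2  0  1
1  0  2  2  1
3  0  0  1  1

1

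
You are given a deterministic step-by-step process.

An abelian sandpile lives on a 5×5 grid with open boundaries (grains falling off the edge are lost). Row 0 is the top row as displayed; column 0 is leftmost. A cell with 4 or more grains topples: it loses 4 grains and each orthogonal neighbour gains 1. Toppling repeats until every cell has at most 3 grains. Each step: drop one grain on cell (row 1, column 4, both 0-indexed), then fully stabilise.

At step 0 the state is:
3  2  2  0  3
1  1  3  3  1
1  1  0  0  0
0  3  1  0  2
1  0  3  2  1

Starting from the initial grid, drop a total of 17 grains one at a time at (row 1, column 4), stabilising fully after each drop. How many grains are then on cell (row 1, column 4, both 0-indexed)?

3

step 0: 3  2  2  0  3
1  1  3  3  1
1  1  0  0  0
0  3  1  0  2
1  0  3  2  1
step 1: 3  2  2  0  3
1  1  3  3  2
1  1  0  0  0
0  3  1  0  2
1  0  3  2  1
step 2: 3  2  2  0  3
1  1  3  3  3
1  1  0  0  0
0  3  1  0  2
1  0  3  2  1
step 3: 3  2  3  2  0
1  2  0  1  2
1  1  1  1  1
0  3  1  0  2
1  0  3  2  1
step 4: 3  2  3  2  0
1  2  0  1  3
1  1  1  1  1
0  3  1  0  2
1  0  3  2  1
step 5: 3  2  3  2  1
1  2  0  2  0
1  1  1  1  2
0  3  1  0  2
1  0  3  2  1
step 6: 3  2  3  2  1
1  2  0  2  1
1  1  1  1  2
0  3  1  0  2
1  0  3  2  1
step 7: 3  2  3  2  1
1  2  0  2  2
1  1  1  1  2
0  3  1  0  2
1  0  3  2  1
step 8: 3  2  3  2  1
1  2  0  2  3
1  1  1  1  2
0  3  1  0  2
1  0  3  2  1
step 9: 3  2  3  2  2
1  2  0  3  0
1  1  1  1  3
0  3  1  0  2
1  0  3  2  1
step 10: 3  2  3  2  2
1  2  0  3  1
1  1  1  1  3
0  3  1  0  2
1  0  3  2  1
step 11: 3  2  3  2  2
1  2  0  3  2
1  1  1  1  3
0  3  1  0  2
1  0  3  2  1
step 12: 3  2  3  2  2
1  2  0  3  3
1  1  1  1  3
0  3  1  0  2
1  0  3  2  1
step 13: 3  2  3  3  3
1  2  1  0  2
1  1  1  3  0
0  3  1  0  3
1  0  3  2  1
step 14: 3  2  3  3  3
1  2  1  0  3
1  1  1  3  0
0  3  1  0  3
1  0  3  2  1
step 15: 3  3  0  1  1
1  2  2  2  1
1  1  1  3  1
0  3  1  0  3
1  0  3  2  1
step 16: 3  3  0  1  1
1  2  2  2  2
1  1  1  3  1
0  3  1  0  3
1  0  3  2  1
step 17: 3  3  0  1  1
1  2  2  2  3
1  1  1  3  1
0  3  1  0  3
1  0  3  2  1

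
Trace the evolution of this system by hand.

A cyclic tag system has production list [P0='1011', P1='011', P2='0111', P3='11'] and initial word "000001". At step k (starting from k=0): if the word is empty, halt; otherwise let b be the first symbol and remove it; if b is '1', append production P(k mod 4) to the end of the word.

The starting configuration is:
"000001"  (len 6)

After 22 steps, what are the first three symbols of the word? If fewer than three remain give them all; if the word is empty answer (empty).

step 0: "000001"  (len 6)
step 1: "00001"  (len 5)
step 2: "0001"  (len 4)
step 3: "001"  (len 3)
step 4: "01"  (len 2)
step 5: "1"  (len 1)
step 6: "011"  (len 3)
step 7: "11"  (len 2)
step 8: "111"  (len 3)
step 9: "111011"  (len 6)
step 10: "11011011"  (len 8)
step 11: "10110110111"  (len 11)
step 12: "011011011111"  (len 12)
step 13: "11011011111"  (len 11)
step 14: "1011011111011"  (len 13)
step 15: "0110111110110111"  (len 16)
step 16: "110111110110111"  (len 15)
step 17: "101111101101111011"  (len 18)
step 18: "01111101101111011011"  (len 20)
step 19: "1111101101111011011"  (len 19)
step 20: "11110110111101101111"  (len 20)
step 21: "11101101111011011111011"  (len 23)
step 22: "1101101111011011111011011"  (len 25)

110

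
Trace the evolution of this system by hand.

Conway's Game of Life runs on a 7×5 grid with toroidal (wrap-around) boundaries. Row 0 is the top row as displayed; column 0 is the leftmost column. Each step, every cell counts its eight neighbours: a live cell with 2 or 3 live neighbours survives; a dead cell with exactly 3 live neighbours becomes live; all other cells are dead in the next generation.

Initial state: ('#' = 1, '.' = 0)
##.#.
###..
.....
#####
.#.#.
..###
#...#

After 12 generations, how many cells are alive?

0) ##.#.
###..
.....
#####
.#.#.
..###
#...#
1) ...#.
#.#.#
.....
##.##
.....
.##..
.....
2) ...##
...##
..#..
#...#
...##
.....
..#..
3) ..#.#
..#.#
#....
#...#
#..##
...#.
...#.
4) ..#.#
##..#
##.#.
.#.#.
#..#.
..##.
..###
5) ..#..
.....
...#.
.#.#.
.#.#.
.#...
.#..#
6) .....
.....
..#..
...##
##...
.#...
###..
7) .#...
.....
...#.
#####
###.#
.....
###..
8) ###..
.....
##.#.
.....
.....
...##
###..
9) #.#..
....#
.....
.....
.....
#####
.....
10) .....
.....
.....
.....
#####
#####
.....
11) .....
.....
.....
#####
.....
.....
#####
12) #####
.....
#####
#####
#####
#####
#####

30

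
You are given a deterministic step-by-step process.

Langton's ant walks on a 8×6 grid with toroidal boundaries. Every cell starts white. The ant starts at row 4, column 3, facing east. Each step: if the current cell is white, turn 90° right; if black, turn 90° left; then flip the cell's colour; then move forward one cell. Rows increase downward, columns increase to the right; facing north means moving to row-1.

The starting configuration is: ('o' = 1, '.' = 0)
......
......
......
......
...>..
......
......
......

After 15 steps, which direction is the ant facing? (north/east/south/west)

step 0: ......
......
......
......
...>..
......
......
......
step 1: ......
......
......
......
...o..
...v..
......
......
step 2: ......
......
......
......
...o..
..<o..
......
......
step 3: ......
......
......
......
..^o..
..oo..
......
......
step 4: ......
......
......
......
..o>..
..oo..
......
......
step 5: ......
......
......
...^..
..o...
..oo..
......
......
step 6: ......
......
......
...o>.
..o...
..oo..
......
......
step 7: ......
......
......
...oo.
..o.v.
..oo..
......
......
step 8: ......
......
......
...oo.
..o<o.
..oo..
......
......
step 9: ......
......
......
...^o.
..ooo.
..oo..
......
......
step 10: ......
......
......
..<.o.
..ooo.
..oo..
......
......
step 11: ......
......
..^...
..o.o.
..ooo.
..oo..
......
......
step 12: ......
......
..o>..
..o.o.
..ooo.
..oo..
......
......
step 13: ......
......
..oo..
..ovo.
..ooo.
..oo..
......
......
step 14: ......
......
..oo..
..<oo.
..ooo.
..oo..
......
......
step 15: ......
......
..oo..
...oo.
..voo.
..oo..
......
......

south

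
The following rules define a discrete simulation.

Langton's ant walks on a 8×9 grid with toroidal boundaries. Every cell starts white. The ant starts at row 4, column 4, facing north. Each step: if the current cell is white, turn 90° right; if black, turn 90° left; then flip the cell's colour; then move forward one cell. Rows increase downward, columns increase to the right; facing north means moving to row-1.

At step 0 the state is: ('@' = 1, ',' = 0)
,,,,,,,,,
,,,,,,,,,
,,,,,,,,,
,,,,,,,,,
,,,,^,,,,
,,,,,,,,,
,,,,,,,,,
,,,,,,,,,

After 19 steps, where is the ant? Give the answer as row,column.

gen 0: ,,,,,,,,,
,,,,,,,,,
,,,,,,,,,
,,,,,,,,,
,,,,^,,,,
,,,,,,,,,
,,,,,,,,,
,,,,,,,,,
gen 1: ,,,,,,,,,
,,,,,,,,,
,,,,,,,,,
,,,,,,,,,
,,,,@>,,,
,,,,,,,,,
,,,,,,,,,
,,,,,,,,,
gen 2: ,,,,,,,,,
,,,,,,,,,
,,,,,,,,,
,,,,,,,,,
,,,,@@,,,
,,,,,v,,,
,,,,,,,,,
,,,,,,,,,
gen 3: ,,,,,,,,,
,,,,,,,,,
,,,,,,,,,
,,,,,,,,,
,,,,@@,,,
,,,,<@,,,
,,,,,,,,,
,,,,,,,,,
gen 4: ,,,,,,,,,
,,,,,,,,,
,,,,,,,,,
,,,,,,,,,
,,,,^@,,,
,,,,@@,,,
,,,,,,,,,
,,,,,,,,,
gen 5: ,,,,,,,,,
,,,,,,,,,
,,,,,,,,,
,,,,,,,,,
,,,<,@,,,
,,,,@@,,,
,,,,,,,,,
,,,,,,,,,
gen 6: ,,,,,,,,,
,,,,,,,,,
,,,,,,,,,
,,,^,,,,,
,,,@,@,,,
,,,,@@,,,
,,,,,,,,,
,,,,,,,,,
gen 7: ,,,,,,,,,
,,,,,,,,,
,,,,,,,,,
,,,@>,,,,
,,,@,@,,,
,,,,@@,,,
,,,,,,,,,
,,,,,,,,,
gen 8: ,,,,,,,,,
,,,,,,,,,
,,,,,,,,,
,,,@@,,,,
,,,@v@,,,
,,,,@@,,,
,,,,,,,,,
,,,,,,,,,
gen 9: ,,,,,,,,,
,,,,,,,,,
,,,,,,,,,
,,,@@,,,,
,,,<@@,,,
,,,,@@,,,
,,,,,,,,,
,,,,,,,,,
gen 10: ,,,,,,,,,
,,,,,,,,,
,,,,,,,,,
,,,@@,,,,
,,,,@@,,,
,,,v@@,,,
,,,,,,,,,
,,,,,,,,,
gen 11: ,,,,,,,,,
,,,,,,,,,
,,,,,,,,,
,,,@@,,,,
,,,,@@,,,
,,<@@@,,,
,,,,,,,,,
,,,,,,,,,
gen 12: ,,,,,,,,,
,,,,,,,,,
,,,,,,,,,
,,,@@,,,,
,,^,@@,,,
,,@@@@,,,
,,,,,,,,,
,,,,,,,,,
gen 13: ,,,,,,,,,
,,,,,,,,,
,,,,,,,,,
,,,@@,,,,
,,@>@@,,,
,,@@@@,,,
,,,,,,,,,
,,,,,,,,,
gen 14: ,,,,,,,,,
,,,,,,,,,
,,,,,,,,,
,,,@@,,,,
,,@@@@,,,
,,@v@@,,,
,,,,,,,,,
,,,,,,,,,
gen 15: ,,,,,,,,,
,,,,,,,,,
,,,,,,,,,
,,,@@,,,,
,,@@@@,,,
,,@,>@,,,
,,,,,,,,,
,,,,,,,,,
gen 16: ,,,,,,,,,
,,,,,,,,,
,,,,,,,,,
,,,@@,,,,
,,@@^@,,,
,,@,,@,,,
,,,,,,,,,
,,,,,,,,,
gen 17: ,,,,,,,,,
,,,,,,,,,
,,,,,,,,,
,,,@@,,,,
,,@<,@,,,
,,@,,@,,,
,,,,,,,,,
,,,,,,,,,
gen 18: ,,,,,,,,,
,,,,,,,,,
,,,,,,,,,
,,,@@,,,,
,,@,,@,,,
,,@v,@,,,
,,,,,,,,,
,,,,,,,,,
gen 19: ,,,,,,,,,
,,,,,,,,,
,,,,,,,,,
,,,@@,,,,
,,@,,@,,,
,,<@,@,,,
,,,,,,,,,
,,,,,,,,,

5,2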